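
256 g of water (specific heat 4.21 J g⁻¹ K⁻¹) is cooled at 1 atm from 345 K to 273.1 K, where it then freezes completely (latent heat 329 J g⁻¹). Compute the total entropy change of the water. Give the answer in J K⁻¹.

Cooling step: ΔS₁ = m c ln(T_tr/T_i) = 256 × 4.21 × ln(273.1/345) = -251.9 J/K.
Phase change: ΔS₂ = −mL/T_tr = −256 × 329 / 273.1 = -308.4 J/K.
ΔS_total = (-251.9) + (-308.4) = -560 J/K.

ΔS = -560 J/K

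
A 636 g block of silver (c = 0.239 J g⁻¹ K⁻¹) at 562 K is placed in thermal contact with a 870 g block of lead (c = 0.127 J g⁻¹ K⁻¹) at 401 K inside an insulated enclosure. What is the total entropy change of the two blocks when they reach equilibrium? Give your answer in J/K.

Energy balance: T_f = (m₁c₁T₁ + m₂c₂T₂)/(m₁c₁ + m₂c₂) = 494.23 K.
ΔS₁ = m₁c₁ ln(T_f/T₁) = 152.004 × ln(494.23/562) = -19.5323 J/K.
ΔS₂ = m₂c₂ ln(T_f/T₂) = 110.49 × ln(494.23/401) = 23.0971 J/K.
ΔS_total = -19.5323 + 23.0971 = 3.56 J/K.

ΔS_total = 3.56 J/K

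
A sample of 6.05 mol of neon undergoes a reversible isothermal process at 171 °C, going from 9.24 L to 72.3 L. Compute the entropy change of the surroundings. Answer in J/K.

For an isothermal ideal gas ΔS_gas = nR ln(V₂/V₁) = 6.05 × 8.314 × ln(72.3/9.24) = 103 J/K.
The process is reversible, so ΔS_surr = −ΔS_gas = -103 J/K and ΔS_universe = 0.

ΔS_surr = -103 J/K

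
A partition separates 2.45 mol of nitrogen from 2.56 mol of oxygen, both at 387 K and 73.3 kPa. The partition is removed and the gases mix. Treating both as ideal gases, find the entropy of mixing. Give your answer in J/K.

Mole fractions: x_A = 2.45/5.01 = 0.489, x_B = 0.511.
ΔS_mix = −R(n_A ln x_A + n_B ln x_B) = −8.314 × (2.45 ln 0.489 + 2.56 ln 0.511) = 28.9 J/K.

ΔS_mix = 28.9 J/K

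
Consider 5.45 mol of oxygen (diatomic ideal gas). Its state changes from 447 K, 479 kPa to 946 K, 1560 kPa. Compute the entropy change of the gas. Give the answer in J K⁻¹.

ΔS = nC_p ln(T₂/T₁) − nR ln(P₂/P₁), with C_p = 7R/2 = 29.1 J mol⁻¹ K⁻¹ for a diatomic ideal gas.
ΔS = 5.45 × [29.1 × ln(946/447) − 8.314 × ln(1560/479)] = 65.4 J/K.

ΔS = 65.4 J/K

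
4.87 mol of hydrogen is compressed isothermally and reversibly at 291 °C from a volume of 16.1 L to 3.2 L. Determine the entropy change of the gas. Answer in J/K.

ΔS_gas = -65.4 J/K

For an isothermal ideal gas ΔS_gas = nR ln(V₂/V₁) = 4.87 × 8.314 × ln(3.2/16.1) = -65.4 J/K.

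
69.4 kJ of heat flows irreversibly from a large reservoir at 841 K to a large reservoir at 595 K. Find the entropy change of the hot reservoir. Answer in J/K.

The hot reservoir loses heat Q, so ΔS_hot = −Q/T_H = −69400/841 = -82.5 J/K.

ΔS_hot = -82.5 J/K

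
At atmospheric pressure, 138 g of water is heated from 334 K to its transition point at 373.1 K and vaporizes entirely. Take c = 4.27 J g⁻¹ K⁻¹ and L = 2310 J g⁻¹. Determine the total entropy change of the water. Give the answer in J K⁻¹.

Warming step: ΔS₁ = m c ln(T_tr/T_i) = 138 × 4.27 × ln(373.1/334) = 65.23 J/K.
Phase change: ΔS₂ = +mL/T_tr = 138 × 2310 / 373.1 = 854.4 J/K.
ΔS_total = (65.23) + (854.4) = 920 J/K.

ΔS = 920 J/K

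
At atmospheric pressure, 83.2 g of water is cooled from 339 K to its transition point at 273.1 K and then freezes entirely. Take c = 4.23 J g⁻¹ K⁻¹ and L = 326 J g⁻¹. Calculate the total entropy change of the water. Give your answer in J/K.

Cooling step: ΔS₁ = m c ln(T_tr/T_i) = 83.2 × 4.23 × ln(273.1/339) = -76.08 J/K.
Phase change: ΔS₂ = −mL/T_tr = −83.2 × 326 / 273.1 = -99.32 J/K.
ΔS_total = (-76.08) + (-99.32) = -175 J/K.

ΔS = -175 J/K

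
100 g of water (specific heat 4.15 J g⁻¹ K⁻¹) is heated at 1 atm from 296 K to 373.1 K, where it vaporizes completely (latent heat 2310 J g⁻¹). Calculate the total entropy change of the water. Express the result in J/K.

Warming step: ΔS₁ = m c ln(T_tr/T_i) = 100 × 4.15 × ln(373.1/296) = 96.07 J/K.
Phase change: ΔS₂ = +mL/T_tr = 100 × 2310 / 373.1 = 619.1 J/K.
ΔS_total = (96.07) + (619.1) = 715 J/K.

ΔS = 715 J/K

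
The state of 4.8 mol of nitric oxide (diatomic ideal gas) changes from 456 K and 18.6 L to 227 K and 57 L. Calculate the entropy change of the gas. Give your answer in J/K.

Entropy is a state function: ΔS = nC_V ln(T₂/T₁) + nR ln(V₂/V₁), with C_V = 5R/2 = 20.79 J mol⁻¹ K⁻¹ for a diatomic ideal gas.
ΔS = 4.8 × [20.79 × ln(227/456) + 8.314 × ln(57/18.6)] = -24.9 J/K.

ΔS = -24.9 J/K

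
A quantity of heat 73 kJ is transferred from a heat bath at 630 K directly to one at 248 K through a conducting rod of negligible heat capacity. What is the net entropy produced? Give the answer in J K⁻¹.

ΔS_hot = −Q/T_H = −73000/630 = -115.9 J/K and ΔS_cold = +Q/T_C = 73000/248 = 294.4 J/K.
ΔS_total = -115.9 + 294.4 = 178 J/K, positive as the second law requires.

ΔS_total = 178 J/K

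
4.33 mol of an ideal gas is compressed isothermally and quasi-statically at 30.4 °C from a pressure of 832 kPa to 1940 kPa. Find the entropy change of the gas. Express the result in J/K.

For an isothermal ideal gas ΔS_gas = nR ln(P₁/P₂) = 4.33 × 8.314 × ln(832/1940) = -30.5 J/K.

ΔS_gas = -30.5 J/K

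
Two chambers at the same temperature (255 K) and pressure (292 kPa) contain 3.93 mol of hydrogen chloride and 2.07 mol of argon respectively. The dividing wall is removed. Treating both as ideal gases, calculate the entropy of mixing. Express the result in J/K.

ΔS_mix = 32.1 J/K

Mole fractions: x_A = 3.93/6 = 0.655, x_B = 0.345.
ΔS_mix = −R(n_A ln x_A + n_B ln x_B) = −8.314 × (3.93 ln 0.655 + 2.07 ln 0.345) = 32.1 J/K.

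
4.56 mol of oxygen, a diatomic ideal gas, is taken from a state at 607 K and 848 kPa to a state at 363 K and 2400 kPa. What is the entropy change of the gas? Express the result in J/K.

ΔS = -108 J/K

ΔS = nC_p ln(T₂/T₁) − nR ln(P₂/P₁), with C_p = 7R/2 = 29.1 J mol⁻¹ K⁻¹ for a diatomic ideal gas.
ΔS = 4.56 × [29.1 × ln(363/607) − 8.314 × ln(2400/848)] = -108 J/K.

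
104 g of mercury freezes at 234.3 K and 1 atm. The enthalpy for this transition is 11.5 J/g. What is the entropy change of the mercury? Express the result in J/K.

ΔS = -5.1 J/K

Heat released by the substance: Q = −mL = −104 × 11.5 = −1196 J.
At constant T, ΔS = Q_rev/T = −1196 / 234.3 = -5.1 J/K.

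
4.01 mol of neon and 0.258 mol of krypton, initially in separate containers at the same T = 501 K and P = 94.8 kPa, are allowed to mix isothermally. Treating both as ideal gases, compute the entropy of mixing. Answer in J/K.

ΔS_mix = 8.1 J/K

Mole fractions: x_A = 4.01/4.27 = 0.94, x_B = 0.0604.
ΔS_mix = −R(n_A ln x_A + n_B ln x_B) = −8.314 × (4.01 ln 0.94 + 0.258 ln 0.0604) = 8.1 J/K.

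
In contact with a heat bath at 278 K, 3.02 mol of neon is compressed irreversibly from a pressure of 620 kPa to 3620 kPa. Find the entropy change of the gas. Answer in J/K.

ΔS_gas = -44.3 J/K

Entropy is a state function, so ΔS_gas depends only on the end states.
For an isothermal ideal gas ΔS_gas = nR ln(P₁/P₂) = 3.02 × 8.314 × ln(620/3620) = -44.3 J/K.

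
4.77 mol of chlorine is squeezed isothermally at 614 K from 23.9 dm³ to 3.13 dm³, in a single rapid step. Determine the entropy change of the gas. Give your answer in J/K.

ΔS_gas = -80.6 J/K

Entropy is a state function, so ΔS_gas depends only on the end states.
For an isothermal ideal gas ΔS_gas = nR ln(V₂/V₁) = 4.77 × 8.314 × ln(3.13/23.9) = -80.6 J/K.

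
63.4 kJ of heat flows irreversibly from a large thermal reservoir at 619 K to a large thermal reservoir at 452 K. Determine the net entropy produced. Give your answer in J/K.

ΔS_total = 37.8 J/K

ΔS_hot = −Q/T_H = −63400/619 = -102.423 J/K and ΔS_cold = +Q/T_C = 63400/452 = 140.265 J/K.
ΔS_total = -102.423 + 140.265 = 37.8 J/K, positive as the second law requires.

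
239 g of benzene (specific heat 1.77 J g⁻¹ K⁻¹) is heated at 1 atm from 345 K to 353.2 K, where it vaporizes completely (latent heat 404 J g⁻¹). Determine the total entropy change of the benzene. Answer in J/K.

ΔS = 283 J/K

Warming step: ΔS₁ = m c ln(T_tr/T_i) = 239 × 1.77 × ln(353.2/345) = 9.937 J/K.
Phase change: ΔS₂ = +mL/T_tr = 239 × 404 / 353.2 = 273.4 J/K.
ΔS_total = (9.937) + (273.4) = 283 J/K.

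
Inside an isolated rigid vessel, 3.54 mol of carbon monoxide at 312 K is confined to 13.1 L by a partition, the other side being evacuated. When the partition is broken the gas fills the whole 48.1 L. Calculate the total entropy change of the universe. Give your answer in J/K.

No heat is exchanged and no work is done, so the ideal-gas temperature stays constant.
Entropy is a state function; using a reversible isothermal path, ΔS_gas = nR ln(V₂/V₁) = 3.54 × 8.314 × ln(48.1/13.1) = 38.3 J/K.
The insulated surroundings exchange no heat, so ΔS_surr = 0 and ΔS_universe = ΔS_gas.

ΔS_universe = 38.3 J/K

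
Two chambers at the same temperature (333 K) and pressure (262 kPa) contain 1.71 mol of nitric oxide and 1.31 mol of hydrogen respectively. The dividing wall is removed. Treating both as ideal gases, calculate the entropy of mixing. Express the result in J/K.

Mole fractions: x_A = 1.71/3.02 = 0.566, x_B = 0.434.
ΔS_mix = −R(n_A ln x_A + n_B ln x_B) = −8.314 × (1.71 ln 0.566 + 1.31 ln 0.434) = 17.2 J/K.

ΔS_mix = 17.2 J/K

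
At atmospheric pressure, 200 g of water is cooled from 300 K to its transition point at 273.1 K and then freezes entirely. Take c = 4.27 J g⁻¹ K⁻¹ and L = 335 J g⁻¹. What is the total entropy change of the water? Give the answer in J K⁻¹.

Cooling step: ΔS₁ = m c ln(T_tr/T_i) = 200 × 4.27 × ln(273.1/300) = -80.23 J/K.
Phase change: ΔS₂ = −mL/T_tr = −200 × 335 / 273.1 = -245.3 J/K.
ΔS_total = (-80.23) + (-245.3) = -326 J/K.

ΔS = -326 J/K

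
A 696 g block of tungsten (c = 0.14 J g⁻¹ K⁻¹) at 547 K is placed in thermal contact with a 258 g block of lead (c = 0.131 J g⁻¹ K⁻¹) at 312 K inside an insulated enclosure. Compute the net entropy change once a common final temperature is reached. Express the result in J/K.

Energy balance: T_f = (m₁c₁T₁ + m₂c₂T₂)/(m₁c₁ + m₂c₂) = 486.48 K.
ΔS₁ = m₁c₁ ln(T_f/T₁) = 97.44 × ln(486.48/547) = -11.425 J/K.
ΔS₂ = m₂c₂ ln(T_f/T₂) = 33.798 × ln(486.48/312) = 15.013 J/K.
ΔS_total = -11.425 + 15.013 = 3.59 J/K.

ΔS_total = 3.59 J/K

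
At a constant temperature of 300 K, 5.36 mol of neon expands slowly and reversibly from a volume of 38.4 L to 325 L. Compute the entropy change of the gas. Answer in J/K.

ΔS_gas = 95.2 J/K

For an isothermal ideal gas ΔS_gas = nR ln(V₂/V₁) = 5.36 × 8.314 × ln(325/38.4) = 95.2 J/K.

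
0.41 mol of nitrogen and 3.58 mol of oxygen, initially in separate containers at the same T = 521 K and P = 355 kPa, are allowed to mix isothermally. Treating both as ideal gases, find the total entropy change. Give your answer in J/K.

ΔS_mix = 11 J/K

Mole fractions: x_A = 0.41/3.99 = 0.103, x_B = 0.897.
ΔS_mix = −R(n_A ln x_A + n_B ln x_B) = −8.314 × (0.41 ln 0.103 + 3.58 ln 0.897) = 11 J/K.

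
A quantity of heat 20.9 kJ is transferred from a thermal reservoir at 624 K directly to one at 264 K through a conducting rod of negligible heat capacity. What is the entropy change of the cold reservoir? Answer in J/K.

ΔS_cold = 79.2 J/K

The cold reservoir gains heat Q, so ΔS_cold = +Q/T_C = 20900/264 = 79.2 J/K.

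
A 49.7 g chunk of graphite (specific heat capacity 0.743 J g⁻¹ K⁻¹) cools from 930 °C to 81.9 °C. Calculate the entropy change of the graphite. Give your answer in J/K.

ΔS = -45.1 J/K

In kelvin: T₁ = 1203.15 K, T₂ = 355.05 K. ΔS = ∫dQ_rev/T = m c ln(T₂/T₁) = 49.7 × 0.743 × ln(355.05/1203.15) = -45.1 J/K.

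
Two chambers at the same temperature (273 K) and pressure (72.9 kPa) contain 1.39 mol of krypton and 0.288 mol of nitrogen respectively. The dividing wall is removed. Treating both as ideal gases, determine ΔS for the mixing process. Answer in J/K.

Mole fractions: x_A = 1.39/1.68 = 0.828, x_B = 0.172.
ΔS_mix = −R(n_A ln x_A + n_B ln x_B) = −8.314 × (1.39 ln 0.828 + 0.288 ln 0.172) = 6.4 J/K.

ΔS_mix = 6.4 J/K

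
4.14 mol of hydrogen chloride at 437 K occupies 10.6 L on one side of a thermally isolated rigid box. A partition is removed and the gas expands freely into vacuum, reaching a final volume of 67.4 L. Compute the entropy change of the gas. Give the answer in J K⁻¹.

ΔS_gas = 63.7 J/K

For an ideal gas in free expansion Q = 0 and W = 0, so T is unchanged.
Entropy is a state function; using a reversible isothermal path, ΔS_gas = nR ln(V₂/V₁) = 4.14 × 8.314 × ln(67.4/10.6) = 63.7 J/K.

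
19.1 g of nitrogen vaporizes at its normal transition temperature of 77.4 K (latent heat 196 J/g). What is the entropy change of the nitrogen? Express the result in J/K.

ΔS = 48.4 J/K

Heat absorbed by the substance: Q = mL = 19.1 × 196 = 3743.6 J.
At constant T, ΔS = Q_rev/T = 3743.6 / 77.4 = 48.4 J/K.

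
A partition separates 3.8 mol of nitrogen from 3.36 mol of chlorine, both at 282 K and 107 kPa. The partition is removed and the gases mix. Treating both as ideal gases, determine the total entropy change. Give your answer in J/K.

Mole fractions: x_A = 3.8/7.16 = 0.531, x_B = 0.469.
ΔS_mix = −R(n_A ln x_A + n_B ln x_B) = −8.314 × (3.8 ln 0.531 + 3.36 ln 0.469) = 41.1 J/K.

ΔS_mix = 41.1 J/K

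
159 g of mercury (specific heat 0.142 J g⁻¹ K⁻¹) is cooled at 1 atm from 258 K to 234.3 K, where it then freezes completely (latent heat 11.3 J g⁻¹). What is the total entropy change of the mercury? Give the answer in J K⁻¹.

ΔS = -9.84 J/K

Cooling step: ΔS₁ = m c ln(T_tr/T_i) = 159 × 0.142 × ln(234.3/258) = -2.176 J/K.
Phase change: ΔS₂ = −mL/T_tr = −159 × 11.3 / 234.3 = -7.668 J/K.
ΔS_total = (-2.176) + (-7.668) = -9.84 J/K.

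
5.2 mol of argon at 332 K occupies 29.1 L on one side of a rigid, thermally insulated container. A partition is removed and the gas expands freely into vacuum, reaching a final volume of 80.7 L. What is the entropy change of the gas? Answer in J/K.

ΔS_gas = 44.1 J/K

No heat is exchanged and no work is done, so the ideal-gas temperature stays constant.
Entropy is a state function; using a reversible isothermal path, ΔS_gas = nR ln(V₂/V₁) = 5.2 × 8.314 × ln(80.7/29.1) = 44.1 J/K.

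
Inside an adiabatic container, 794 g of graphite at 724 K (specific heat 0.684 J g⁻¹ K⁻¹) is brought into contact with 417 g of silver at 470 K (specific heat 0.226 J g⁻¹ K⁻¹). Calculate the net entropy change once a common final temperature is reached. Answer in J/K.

Energy balance: T_f = (m₁c₁T₁ + m₂c₂T₂)/(m₁c₁ + m₂c₂) = 686.44 K.
ΔS₁ = m₁c₁ ln(T_f/T₁) = 543.096 × ln(686.44/724) = -28.93 J/K.
ΔS₂ = m₂c₂ ln(T_f/T₂) = 94.242 × ln(686.44/470) = 35.7 J/K.
ΔS_total = -28.93 + 35.7 = 6.77 J/K.

ΔS_total = 6.77 J/K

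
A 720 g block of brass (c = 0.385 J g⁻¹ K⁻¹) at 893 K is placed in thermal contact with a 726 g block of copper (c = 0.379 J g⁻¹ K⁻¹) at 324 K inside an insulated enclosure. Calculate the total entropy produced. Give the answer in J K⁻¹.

Energy balance: T_f = (m₁c₁T₁ + m₂c₂T₂)/(m₁c₁ + m₂c₂) = 609.55 K.
ΔS₁ = m₁c₁ ln(T_f/T₁) = 277.2 × ln(609.55/893) = -105.9 J/K.
ΔS₂ = m₂c₂ ln(T_f/T₂) = 275.154 × ln(609.55/324) = 173.9 J/K.
ΔS_total = -105.9 + 173.9 = 68 J/K.

ΔS_total = 68 J/K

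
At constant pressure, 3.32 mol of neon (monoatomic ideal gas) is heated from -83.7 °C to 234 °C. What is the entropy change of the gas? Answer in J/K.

In kelvin: T₁ = 189.45 K, T₂ = 507.15 K. At constant pressure, ΔS = nC_p ln(T₂/T₁) with C_p = 5R/2 = 20.79 J mol⁻¹ K⁻¹.
ΔS = 3.32 × 20.79 × ln(507.15/189.45) = 67.9 J/K.

ΔS = 67.9 J/K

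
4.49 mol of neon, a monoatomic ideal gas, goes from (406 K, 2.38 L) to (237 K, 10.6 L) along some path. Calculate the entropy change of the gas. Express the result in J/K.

ΔS = 25.6 J/K

Entropy is a state function: ΔS = nC_V ln(T₂/T₁) + nR ln(V₂/V₁), with C_V = 3R/2 = 12.47 J mol⁻¹ K⁻¹ for a monoatomic ideal gas.
ΔS = 4.49 × [12.47 × ln(237/406) + 8.314 × ln(10.6/2.38)] = 25.6 J/K.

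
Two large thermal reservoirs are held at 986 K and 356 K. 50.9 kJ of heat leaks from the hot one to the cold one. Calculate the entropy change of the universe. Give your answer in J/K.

ΔS_total = 91.4 J/K

ΔS_hot = −Q/T_H = −50900/986 = -51.62 J/K and ΔS_cold = +Q/T_C = 50900/356 = 143 J/K.
ΔS_total = -51.62 + 143 = 91.4 J/K, positive as the second law requires.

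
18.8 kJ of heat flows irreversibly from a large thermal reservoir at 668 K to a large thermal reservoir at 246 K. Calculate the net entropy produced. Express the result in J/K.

ΔS_hot = −Q/T_H = −18800/668 = -28.14 J/K and ΔS_cold = +Q/T_C = 18800/246 = 76.42 J/K.
ΔS_total = -28.14 + 76.42 = 48.3 J/K, positive as the second law requires.

ΔS_total = 48.3 J/K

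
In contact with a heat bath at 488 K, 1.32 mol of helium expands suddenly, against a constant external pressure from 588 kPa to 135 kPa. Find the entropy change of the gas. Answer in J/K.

Entropy is a state function, so ΔS_gas depends only on the end states.
For an isothermal ideal gas ΔS_gas = nR ln(P₁/P₂) = 1.32 × 8.314 × ln(588/135) = 16.1 J/K.

ΔS_gas = 16.1 J/K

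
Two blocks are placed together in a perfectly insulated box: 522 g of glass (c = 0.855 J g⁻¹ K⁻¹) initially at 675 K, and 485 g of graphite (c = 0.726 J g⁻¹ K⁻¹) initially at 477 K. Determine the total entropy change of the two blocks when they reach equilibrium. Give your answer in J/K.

Energy balance: T_f = (m₁c₁T₁ + m₂c₂T₂)/(m₁c₁ + m₂c₂) = 587.68 K.
ΔS₁ = m₁c₁ ln(T_f/T₁) = 446.31 × ln(587.68/675) = -61.83 J/K.
ΔS₂ = m₂c₂ ln(T_f/T₂) = 352.11 × ln(587.68/477) = 73.47 J/K.
ΔS_total = -61.83 + 73.47 = 11.6 J/K.

ΔS_total = 11.6 J/K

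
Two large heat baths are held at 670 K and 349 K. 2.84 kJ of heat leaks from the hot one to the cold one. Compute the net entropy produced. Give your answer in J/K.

ΔS_total = 3.9 J/K

ΔS_hot = −Q/T_H = −2840/670 = -4.239 J/K and ΔS_cold = +Q/T_C = 2840/349 = 8.138 J/K.
ΔS_total = -4.239 + 8.138 = 3.9 J/K, positive as the second law requires.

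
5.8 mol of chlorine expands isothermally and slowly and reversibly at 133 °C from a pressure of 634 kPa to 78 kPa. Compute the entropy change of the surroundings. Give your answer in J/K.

ΔS_surr = -101 J/K

For an isothermal ideal gas ΔS_gas = nR ln(P₁/P₂) = 5.8 × 8.314 × ln(634/78) = 101 J/K.
The process is reversible, so ΔS_surr = −ΔS_gas = -101 J/K and ΔS_universe = 0.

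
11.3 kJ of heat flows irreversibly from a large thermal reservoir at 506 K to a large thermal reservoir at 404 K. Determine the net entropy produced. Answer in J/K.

ΔS_hot = −Q/T_H = −11300/506 = -22.33 J/K and ΔS_cold = +Q/T_C = 11300/404 = 27.97 J/K.
ΔS_total = -22.33 + 27.97 = 5.64 J/K, positive as the second law requires.

ΔS_total = 5.64 J/K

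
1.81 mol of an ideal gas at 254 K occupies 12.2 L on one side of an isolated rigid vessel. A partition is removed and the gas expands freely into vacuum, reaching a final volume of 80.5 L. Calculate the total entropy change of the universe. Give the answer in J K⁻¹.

ΔS_universe = 28.4 J/K

No heat is exchanged and no work is done, so the ideal-gas temperature stays constant.
Entropy is a state function; using a reversible isothermal path, ΔS_gas = nR ln(V₂/V₁) = 1.81 × 8.314 × ln(80.5/12.2) = 28.4 J/K.
The insulated surroundings exchange no heat, so ΔS_surr = 0 and ΔS_universe = ΔS_gas.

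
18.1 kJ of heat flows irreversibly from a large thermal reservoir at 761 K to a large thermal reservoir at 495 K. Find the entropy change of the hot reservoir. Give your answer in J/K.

ΔS_hot = -23.8 J/K

The hot reservoir loses heat Q, so ΔS_hot = −Q/T_H = −18100/761 = -23.8 J/K.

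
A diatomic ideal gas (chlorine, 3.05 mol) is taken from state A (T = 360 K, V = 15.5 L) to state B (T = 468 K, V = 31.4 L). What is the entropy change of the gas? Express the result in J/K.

ΔS = 34.5 J/K

Entropy is a state function: ΔS = nC_V ln(T₂/T₁) + nR ln(V₂/V₁), with C_V = 5R/2 = 20.79 J mol⁻¹ K⁻¹ for a diatomic ideal gas.
ΔS = 3.05 × [20.79 × ln(468/360) + 8.314 × ln(31.4/15.5)] = 34.5 J/K.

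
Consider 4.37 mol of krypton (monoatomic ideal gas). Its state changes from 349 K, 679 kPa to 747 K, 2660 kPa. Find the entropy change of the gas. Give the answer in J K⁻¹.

ΔS = 19.5 J/K

ΔS = nC_p ln(T₂/T₁) − nR ln(P₂/P₁), with C_p = 5R/2 = 20.79 J mol⁻¹ K⁻¹ for a monoatomic ideal gas.
ΔS = 4.37 × [20.79 × ln(747/349) − 8.314 × ln(2660/679)] = 19.5 J/K.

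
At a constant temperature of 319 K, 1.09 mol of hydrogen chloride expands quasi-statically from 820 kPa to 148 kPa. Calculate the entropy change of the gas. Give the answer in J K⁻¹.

ΔS_gas = 15.5 J/K

For an isothermal ideal gas ΔS_gas = nR ln(P₁/P₂) = 1.09 × 8.314 × ln(820/148) = 15.5 J/K.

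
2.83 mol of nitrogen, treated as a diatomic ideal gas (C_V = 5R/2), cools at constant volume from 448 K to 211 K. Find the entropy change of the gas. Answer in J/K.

At constant volume, ΔS = nC_V ln(T₂/T₁) with C_V = 5R/2 = 20.79 J mol⁻¹ K⁻¹.
ΔS = 2.83 × 20.79 × ln(211/448) = -44.3 J/K.

ΔS = -44.3 J/K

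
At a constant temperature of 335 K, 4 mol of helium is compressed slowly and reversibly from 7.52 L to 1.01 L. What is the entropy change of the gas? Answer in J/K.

For an isothermal ideal gas ΔS_gas = nR ln(V₂/V₁) = 4 × 8.314 × ln(1.01/7.52) = -66.8 J/K.

ΔS_gas = -66.8 J/K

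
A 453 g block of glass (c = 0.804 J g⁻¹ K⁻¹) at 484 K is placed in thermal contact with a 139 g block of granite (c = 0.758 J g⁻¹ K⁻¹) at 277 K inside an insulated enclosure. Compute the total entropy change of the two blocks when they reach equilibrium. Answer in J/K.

Energy balance: T_f = (m₁c₁T₁ + m₂c₂T₂)/(m₁c₁ + m₂c₂) = 437.55 K.
ΔS₁ = m₁c₁ ln(T_f/T₁) = 364.212 × ln(437.55/484) = -36.74 J/K.
ΔS₂ = m₂c₂ ln(T_f/T₂) = 105.362 × ln(437.55/277) = 48.17 J/K.
ΔS_total = -36.74 + 48.17 = 11.4 J/K.

ΔS_total = 11.4 J/K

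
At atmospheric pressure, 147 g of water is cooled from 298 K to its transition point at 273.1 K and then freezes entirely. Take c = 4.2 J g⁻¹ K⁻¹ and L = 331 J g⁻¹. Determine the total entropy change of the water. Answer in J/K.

ΔS = -232 J/K

Cooling step: ΔS₁ = m c ln(T_tr/T_i) = 147 × 4.2 × ln(273.1/298) = -53.87 J/K.
Phase change: ΔS₂ = −mL/T_tr = −147 × 331 / 273.1 = -178.2 J/K.
ΔS_total = (-53.87) + (-178.2) = -232 J/K.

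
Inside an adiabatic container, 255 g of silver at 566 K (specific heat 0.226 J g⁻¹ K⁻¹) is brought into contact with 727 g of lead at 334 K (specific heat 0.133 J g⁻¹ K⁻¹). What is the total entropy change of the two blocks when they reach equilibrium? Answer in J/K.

ΔS_total = 5.19 J/K

Energy balance: T_f = (m₁c₁T₁ + m₂c₂T₂)/(m₁c₁ + m₂c₂) = 420.64 K.
ΔS₁ = m₁c₁ ln(T_f/T₁) = 57.63 × ln(420.64/566) = -17.11 J/K.
ΔS₂ = m₂c₂ ln(T_f/T₂) = 96.691 × ln(420.64/334) = 22.3 J/K.
ΔS_total = -17.11 + 22.3 = 5.19 J/K.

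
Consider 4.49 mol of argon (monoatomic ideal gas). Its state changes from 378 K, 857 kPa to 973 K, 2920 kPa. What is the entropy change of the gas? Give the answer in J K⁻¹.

ΔS = nC_p ln(T₂/T₁) − nR ln(P₂/P₁), with C_p = 5R/2 = 20.79 J mol⁻¹ K⁻¹ for a monoatomic ideal gas.
ΔS = 4.49 × [20.79 × ln(973/378) − 8.314 × ln(2920/857)] = 42.5 J/K.

ΔS = 42.5 J/K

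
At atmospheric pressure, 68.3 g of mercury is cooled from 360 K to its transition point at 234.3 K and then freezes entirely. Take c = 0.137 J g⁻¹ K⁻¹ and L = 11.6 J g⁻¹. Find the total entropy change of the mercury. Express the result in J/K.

Cooling step: ΔS₁ = m c ln(T_tr/T_i) = 68.3 × 0.137 × ln(234.3/360) = -4.019 J/K.
Phase change: ΔS₂ = −mL/T_tr = −68.3 × 11.6 / 234.3 = -3.381 J/K.
ΔS_total = (-4.019) + (-3.381) = -7.4 J/K.

ΔS = -7.4 J/K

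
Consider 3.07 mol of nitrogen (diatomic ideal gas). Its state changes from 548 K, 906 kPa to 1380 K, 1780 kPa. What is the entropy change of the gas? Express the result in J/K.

ΔS = 65.3 J/K

ΔS = nC_p ln(T₂/T₁) − nR ln(P₂/P₁), with C_p = 7R/2 = 29.1 J mol⁻¹ K⁻¹ for a diatomic ideal gas.
ΔS = 3.07 × [29.1 × ln(1380/548) − 8.314 × ln(1780/906)] = 65.3 J/K.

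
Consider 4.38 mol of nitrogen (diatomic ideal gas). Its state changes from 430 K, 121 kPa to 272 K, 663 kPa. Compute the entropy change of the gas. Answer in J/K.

ΔS = -120 J/K

ΔS = nC_p ln(T₂/T₁) − nR ln(P₂/P₁), with C_p = 7R/2 = 29.1 J mol⁻¹ K⁻¹ for a diatomic ideal gas.
ΔS = 4.38 × [29.1 × ln(272/430) − 8.314 × ln(663/121)] = -120 J/K.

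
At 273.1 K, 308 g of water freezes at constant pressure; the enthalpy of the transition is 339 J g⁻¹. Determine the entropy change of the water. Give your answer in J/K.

Heat released by the substance: Q = −mL = −308 × 339 = −104412 J.
At constant T, ΔS = Q_rev/T = −104412 / 273.1 = -382 J/K.

ΔS = -382 J/K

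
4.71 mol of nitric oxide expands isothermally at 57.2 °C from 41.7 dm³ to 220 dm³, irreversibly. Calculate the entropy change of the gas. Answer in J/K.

ΔS_gas = 65.1 J/K

Entropy is a state function, so ΔS_gas depends only on the end states.
For an isothermal ideal gas ΔS_gas = nR ln(V₂/V₁) = 4.71 × 8.314 × ln(220/41.7) = 65.1 J/K.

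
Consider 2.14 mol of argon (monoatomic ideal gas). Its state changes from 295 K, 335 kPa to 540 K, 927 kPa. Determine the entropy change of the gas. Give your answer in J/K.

ΔS = nC_p ln(T₂/T₁) − nR ln(P₂/P₁), with C_p = 5R/2 = 20.79 J mol⁻¹ K⁻¹ for a monoatomic ideal gas.
ΔS = 2.14 × [20.79 × ln(540/295) − 8.314 × ln(927/335)] = 8.78 J/K.

ΔS = 8.78 J/K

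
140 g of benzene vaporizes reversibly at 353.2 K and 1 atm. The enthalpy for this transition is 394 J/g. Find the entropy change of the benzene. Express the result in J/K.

Heat absorbed by the substance: Q = mL = 140 × 394 = 55160 J.
At constant T, ΔS = Q_rev/T = 55160 / 353.2 = 156 J/K.

ΔS = 156 J/K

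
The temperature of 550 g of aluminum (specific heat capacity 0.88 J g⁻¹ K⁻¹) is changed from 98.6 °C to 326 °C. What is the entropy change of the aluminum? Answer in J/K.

In kelvin: T₁ = 371.75 K, T₂ = 599.15 K. ΔS = ∫dQ_rev/T = m c ln(T₂/T₁) = 550 × 0.88 × ln(599.15/371.75) = 231 J/K.

ΔS = 231 J/K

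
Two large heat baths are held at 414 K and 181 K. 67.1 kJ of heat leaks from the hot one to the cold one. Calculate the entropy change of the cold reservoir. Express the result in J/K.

ΔS_cold = 371 J/K

The cold reservoir gains heat Q, so ΔS_cold = +Q/T_C = 67100/181 = 371 J/K.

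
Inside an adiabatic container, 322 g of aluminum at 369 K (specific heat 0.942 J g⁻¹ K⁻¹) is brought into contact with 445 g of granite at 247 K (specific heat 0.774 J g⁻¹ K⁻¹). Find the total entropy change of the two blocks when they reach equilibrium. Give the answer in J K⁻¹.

Energy balance: T_f = (m₁c₁T₁ + m₂c₂T₂)/(m₁c₁ + m₂c₂) = 304.13 K.
ΔS₁ = m₁c₁ ln(T_f/T₁) = 303.324 × ln(304.13/369) = -58.65 J/K.
ΔS₂ = m₂c₂ ln(T_f/T₂) = 344.43 × ln(304.13/247) = 71.66 J/K.
ΔS_total = -58.65 + 71.66 = 13 J/K.

ΔS_total = 13 J/K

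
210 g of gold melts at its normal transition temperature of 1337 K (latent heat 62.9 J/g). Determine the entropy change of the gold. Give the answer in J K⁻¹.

ΔS = 9.88 J/K

Heat absorbed by the substance: Q = mL = 210 × 62.9 = 13209 J.
At constant T, ΔS = Q_rev/T = 13209 / 1337 = 9.88 J/K.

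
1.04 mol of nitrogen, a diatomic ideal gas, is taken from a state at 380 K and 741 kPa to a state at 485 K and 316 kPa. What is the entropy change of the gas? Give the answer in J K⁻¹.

ΔS = 14.8 J/K

ΔS = nC_p ln(T₂/T₁) − nR ln(P₂/P₁), with C_p = 7R/2 = 29.1 J mol⁻¹ K⁻¹ for a diatomic ideal gas.
ΔS = 1.04 × [29.1 × ln(485/380) − 8.314 × ln(316/741)] = 14.8 J/K.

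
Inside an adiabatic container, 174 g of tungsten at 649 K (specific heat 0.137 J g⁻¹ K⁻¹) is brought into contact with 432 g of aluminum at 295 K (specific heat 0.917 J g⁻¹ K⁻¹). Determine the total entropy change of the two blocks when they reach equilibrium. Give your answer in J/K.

Energy balance: T_f = (m₁c₁T₁ + m₂c₂T₂)/(m₁c₁ + m₂c₂) = 315.09 K.
ΔS₁ = m₁c₁ ln(T_f/T₁) = 23.838 × ln(315.09/649) = -17.22 J/K.
ΔS₂ = m₂c₂ ln(T_f/T₂) = 396.144 × ln(315.09/295) = 26.1 J/K.
ΔS_total = -17.22 + 26.1 = 8.88 J/K.

ΔS_total = 8.88 J/K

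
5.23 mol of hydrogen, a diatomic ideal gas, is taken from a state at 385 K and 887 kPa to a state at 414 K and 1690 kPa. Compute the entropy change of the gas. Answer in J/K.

ΔS = nC_p ln(T₂/T₁) − nR ln(P₂/P₁), with C_p = 7R/2 = 29.1 J mol⁻¹ K⁻¹ for a diatomic ideal gas.
ΔS = 5.23 × [29.1 × ln(414/385) − 8.314 × ln(1690/887)] = -17 J/K.

ΔS = -17 J/K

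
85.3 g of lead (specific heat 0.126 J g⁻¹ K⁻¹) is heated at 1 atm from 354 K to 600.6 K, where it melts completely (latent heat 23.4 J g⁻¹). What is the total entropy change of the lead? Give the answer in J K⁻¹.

ΔS = 9.01 J/K

Warming step: ΔS₁ = m c ln(T_tr/T_i) = 85.3 × 0.126 × ln(600.6/354) = 5.682 J/K.
Phase change: ΔS₂ = +mL/T_tr = 85.3 × 23.4 / 600.6 = 3.323 J/K.
ΔS_total = (5.682) + (3.323) = 9.01 J/K.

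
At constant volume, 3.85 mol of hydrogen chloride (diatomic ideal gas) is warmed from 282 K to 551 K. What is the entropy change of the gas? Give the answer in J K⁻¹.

ΔS = 53.6 J/K

At constant volume, ΔS = nC_V ln(T₂/T₁) with C_V = 5R/2 = 20.79 J mol⁻¹ K⁻¹.
ΔS = 3.85 × 20.79 × ln(551/282) = 53.6 J/K.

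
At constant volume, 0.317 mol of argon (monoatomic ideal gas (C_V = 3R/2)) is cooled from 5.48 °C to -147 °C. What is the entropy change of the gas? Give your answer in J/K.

In kelvin: T₁ = 278.63 K, T₂ = 126.15 K. At constant volume, ΔS = nC_V ln(T₂/T₁) with C_V = 3R/2 = 12.47 J mol⁻¹ K⁻¹.
ΔS = 0.317 × 12.47 × ln(126.15/278.63) = -3.13 J/K.

ΔS = -3.13 J/K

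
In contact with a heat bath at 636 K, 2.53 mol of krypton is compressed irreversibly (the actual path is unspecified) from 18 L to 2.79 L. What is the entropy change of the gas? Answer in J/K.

ΔS_gas = -39.2 J/K

Entropy is a state function, so ΔS_gas depends only on the end states.
For an isothermal ideal gas ΔS_gas = nR ln(V₂/V₁) = 2.53 × 8.314 × ln(2.79/18) = -39.2 J/K.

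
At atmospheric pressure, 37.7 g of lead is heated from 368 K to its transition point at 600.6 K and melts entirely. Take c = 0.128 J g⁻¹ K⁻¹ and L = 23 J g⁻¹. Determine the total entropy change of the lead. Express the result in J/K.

Warming step: ΔS₁ = m c ln(T_tr/T_i) = 37.7 × 0.128 × ln(600.6/368) = 2.364 J/K.
Phase change: ΔS₂ = +mL/T_tr = 37.7 × 23 / 600.6 = 1.444 J/K.
ΔS_total = (2.364) + (1.444) = 3.81 J/K.

ΔS = 3.81 J/K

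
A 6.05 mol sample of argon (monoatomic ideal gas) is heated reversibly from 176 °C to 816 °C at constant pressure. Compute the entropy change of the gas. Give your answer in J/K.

ΔS = 111 J/K

In kelvin: T₁ = 449.15 K, T₂ = 1089.15 K. At constant pressure, ΔS = nC_p ln(T₂/T₁) with C_p = 5R/2 = 20.79 J mol⁻¹ K⁻¹.
ΔS = 6.05 × 20.79 × ln(1089.15/449.15) = 111 J/K.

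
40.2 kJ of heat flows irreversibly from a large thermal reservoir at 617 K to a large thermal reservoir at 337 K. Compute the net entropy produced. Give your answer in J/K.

ΔS_hot = −Q/T_H = −40200/617 = -65.15 J/K and ΔS_cold = +Q/T_C = 40200/337 = 119.3 J/K.
ΔS_total = -65.15 + 119.3 = 54.1 J/K, positive as the second law requires.

ΔS_total = 54.1 J/K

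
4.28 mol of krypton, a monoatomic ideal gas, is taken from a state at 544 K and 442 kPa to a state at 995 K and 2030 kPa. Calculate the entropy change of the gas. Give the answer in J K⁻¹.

ΔS = nC_p ln(T₂/T₁) − nR ln(P₂/P₁), with C_p = 5R/2 = 20.79 J mol⁻¹ K⁻¹ for a monoatomic ideal gas.
ΔS = 4.28 × [20.79 × ln(995/544) − 8.314 × ln(2030/442)] = -0.534 J/K.

ΔS = -0.534 J/K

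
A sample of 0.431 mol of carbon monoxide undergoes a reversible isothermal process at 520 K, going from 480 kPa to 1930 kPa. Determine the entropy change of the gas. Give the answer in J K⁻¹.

ΔS_gas = -4.99 J/K

For an isothermal ideal gas ΔS_gas = nR ln(P₁/P₂) = 0.431 × 8.314 × ln(480/1930) = -4.99 J/K.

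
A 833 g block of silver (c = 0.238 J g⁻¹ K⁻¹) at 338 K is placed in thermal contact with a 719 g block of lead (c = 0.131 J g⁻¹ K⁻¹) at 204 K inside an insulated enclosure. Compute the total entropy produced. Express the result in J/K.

ΔS_total = 7.61 J/K

Energy balance: T_f = (m₁c₁T₁ + m₂c₂T₂)/(m₁c₁ + m₂c₂) = 294.84 K.
ΔS₁ = m₁c₁ ln(T_f/T₁) = 198.254 × ln(294.84/338) = -27.08 J/K.
ΔS₂ = m₂c₂ ln(T_f/T₂) = 94.189 × ln(294.84/204) = 34.69 J/K.
ΔS_total = -27.08 + 34.69 = 7.61 J/K.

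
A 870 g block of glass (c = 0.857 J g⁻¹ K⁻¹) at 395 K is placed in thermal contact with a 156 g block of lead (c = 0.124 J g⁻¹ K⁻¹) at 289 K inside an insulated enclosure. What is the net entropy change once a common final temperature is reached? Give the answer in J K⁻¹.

Energy balance: T_f = (m₁c₁T₁ + m₂c₂T₂)/(m₁c₁ + m₂c₂) = 392.32 K.
ΔS₁ = m₁c₁ ln(T_f/T₁) = 745.59 × ln(392.32/395) = -5.077 J/K.
ΔS₂ = m₂c₂ ln(T_f/T₂) = 19.344 × ln(392.32/289) = 5.912 J/K.
ΔS_total = -5.077 + 5.912 = 0.835 J/K.

ΔS_total = 0.835 J/K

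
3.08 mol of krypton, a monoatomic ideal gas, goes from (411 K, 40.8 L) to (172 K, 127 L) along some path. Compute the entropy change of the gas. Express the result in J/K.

Entropy is a state function: ΔS = nC_V ln(T₂/T₁) + nR ln(V₂/V₁), with C_V = 3R/2 = 12.47 J mol⁻¹ K⁻¹ for a monoatomic ideal gas.
ΔS = 3.08 × [12.47 × ln(172/411) + 8.314 × ln(127/40.8)] = -4.38 J/K.

ΔS = -4.38 J/K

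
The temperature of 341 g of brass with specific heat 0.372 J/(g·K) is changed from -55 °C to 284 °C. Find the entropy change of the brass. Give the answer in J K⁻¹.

In kelvin: T₁ = 218.15 K, T₂ = 557.15 K. ΔS = ∫dQ_rev/T = m c ln(T₂/T₁) = 341 × 0.372 × ln(557.15/218.15) = 119 J/K.

ΔS = 119 J/K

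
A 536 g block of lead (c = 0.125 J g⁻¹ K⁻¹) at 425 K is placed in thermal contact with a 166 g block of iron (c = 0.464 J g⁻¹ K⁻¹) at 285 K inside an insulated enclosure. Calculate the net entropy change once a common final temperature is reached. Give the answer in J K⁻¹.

ΔS_total = 2.87 J/K

Energy balance: T_f = (m₁c₁T₁ + m₂c₂T₂)/(m₁c₁ + m₂c₂) = 350.13 K.
ΔS₁ = m₁c₁ ln(T_f/T₁) = 67 × ln(350.13/425) = -12.98 J/K.
ΔS₂ = m₂c₂ ln(T_f/T₂) = 77.024 × ln(350.13/285) = 15.85 J/K.
ΔS_total = -12.98 + 15.85 = 2.87 J/K.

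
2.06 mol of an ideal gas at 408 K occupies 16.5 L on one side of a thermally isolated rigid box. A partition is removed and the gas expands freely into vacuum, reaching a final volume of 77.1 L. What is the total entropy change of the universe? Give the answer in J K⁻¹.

For an ideal gas in free expansion Q = 0 and W = 0, so T is unchanged.
Entropy is a state function; using a reversible isothermal path, ΔS_gas = nR ln(V₂/V₁) = 2.06 × 8.314 × ln(77.1/16.5) = 26.4 J/K.
The insulated surroundings exchange no heat, so ΔS_surr = 0 and ΔS_universe = ΔS_gas.

ΔS_universe = 26.4 J/K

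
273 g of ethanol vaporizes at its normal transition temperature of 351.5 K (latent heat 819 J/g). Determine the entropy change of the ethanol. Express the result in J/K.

Heat absorbed by the substance: Q = mL = 273 × 819 = 223587 J.
At constant T, ΔS = Q_rev/T = 223587 / 351.5 = 636 J/K.

ΔS = 636 J/K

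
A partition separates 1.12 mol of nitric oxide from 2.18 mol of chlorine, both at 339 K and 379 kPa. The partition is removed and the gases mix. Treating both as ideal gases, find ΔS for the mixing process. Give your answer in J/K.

Mole fractions: x_A = 1.12/3.3 = 0.339, x_B = 0.661.
ΔS_mix = −R(n_A ln x_A + n_B ln x_B) = −8.314 × (1.12 ln 0.339 + 2.18 ln 0.661) = 17.6 J/K.

ΔS_mix = 17.6 J/K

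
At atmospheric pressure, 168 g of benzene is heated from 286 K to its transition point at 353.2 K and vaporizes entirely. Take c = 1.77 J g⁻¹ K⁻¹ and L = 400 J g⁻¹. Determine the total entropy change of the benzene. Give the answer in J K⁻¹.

Warming step: ΔS₁ = m c ln(T_tr/T_i) = 168 × 1.77 × ln(353.2/286) = 62.76 J/K.
Phase change: ΔS₂ = +mL/T_tr = 168 × 400 / 353.2 = 190.3 J/K.
ΔS_total = (62.76) + (190.3) = 253 J/K.

ΔS = 253 J/K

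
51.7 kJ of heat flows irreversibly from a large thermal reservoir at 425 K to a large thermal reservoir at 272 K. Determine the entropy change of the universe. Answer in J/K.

ΔS_total = 68.4 J/K

ΔS_hot = −Q/T_H = −51700/425 = -121.65 J/K and ΔS_cold = +Q/T_C = 51700/272 = 190.07 J/K.
ΔS_total = -121.65 + 190.07 = 68.4 J/K, positive as the second law requires.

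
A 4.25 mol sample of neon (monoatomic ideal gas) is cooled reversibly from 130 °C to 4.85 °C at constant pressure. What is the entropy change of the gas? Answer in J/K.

ΔS = -32.8 J/K

In kelvin: T₁ = 403.15 K, T₂ = 278 K. At constant pressure, ΔS = nC_p ln(T₂/T₁) with C_p = 5R/2 = 20.79 J mol⁻¹ K⁻¹.
ΔS = 4.25 × 20.79 × ln(278/403.15) = -32.8 J/K.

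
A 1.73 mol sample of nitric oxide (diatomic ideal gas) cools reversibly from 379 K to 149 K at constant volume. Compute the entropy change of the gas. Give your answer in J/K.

ΔS = -33.6 J/K

At constant volume, ΔS = nC_V ln(T₂/T₁) with C_V = 5R/2 = 20.79 J mol⁻¹ K⁻¹.
ΔS = 1.73 × 20.79 × ln(149/379) = -33.6 J/K.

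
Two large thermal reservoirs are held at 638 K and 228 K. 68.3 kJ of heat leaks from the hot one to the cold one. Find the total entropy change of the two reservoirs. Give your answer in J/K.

ΔS_hot = −Q/T_H = −68300/638 = -107.1 J/K and ΔS_cold = +Q/T_C = 68300/228 = 299.6 J/K.
ΔS_total = -107.1 + 299.6 = 193 J/K, positive as the second law requires.

ΔS_total = 193 J/K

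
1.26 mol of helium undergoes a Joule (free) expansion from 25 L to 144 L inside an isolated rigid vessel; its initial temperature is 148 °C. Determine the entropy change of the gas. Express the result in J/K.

ΔS_gas = 18.3 J/K

No heat is exchanged and no work is done, so the ideal-gas temperature stays constant.
Entropy is a state function; using a reversible isothermal path, ΔS_gas = nR ln(V₂/V₁) = 1.26 × 8.314 × ln(144/25) = 18.3 J/K.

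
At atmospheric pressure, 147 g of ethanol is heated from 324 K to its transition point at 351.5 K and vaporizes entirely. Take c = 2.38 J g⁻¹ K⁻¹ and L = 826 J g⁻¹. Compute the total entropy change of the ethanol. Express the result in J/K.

Warming step: ΔS₁ = m c ln(T_tr/T_i) = 147 × 2.38 × ln(351.5/324) = 28.5 J/K.
Phase change: ΔS₂ = +mL/T_tr = 147 × 826 / 351.5 = 345.4 J/K.
ΔS_total = (28.5) + (345.4) = 374 J/K.

ΔS = 374 J/K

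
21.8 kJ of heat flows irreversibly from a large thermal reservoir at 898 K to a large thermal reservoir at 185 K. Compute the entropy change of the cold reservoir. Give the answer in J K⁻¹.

The cold reservoir gains heat Q, so ΔS_cold = +Q/T_C = 21800/185 = 118 J/K.

ΔS_cold = 118 J/K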